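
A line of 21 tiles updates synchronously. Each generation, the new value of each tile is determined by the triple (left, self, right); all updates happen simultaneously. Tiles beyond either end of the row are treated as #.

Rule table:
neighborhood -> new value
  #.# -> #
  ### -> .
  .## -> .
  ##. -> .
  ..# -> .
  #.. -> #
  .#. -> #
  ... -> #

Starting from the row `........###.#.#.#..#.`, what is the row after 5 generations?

#####....#######.##..

#######....#######.##
.......###........#..
######....#######.##.
......###........#..#
#####....#######.##..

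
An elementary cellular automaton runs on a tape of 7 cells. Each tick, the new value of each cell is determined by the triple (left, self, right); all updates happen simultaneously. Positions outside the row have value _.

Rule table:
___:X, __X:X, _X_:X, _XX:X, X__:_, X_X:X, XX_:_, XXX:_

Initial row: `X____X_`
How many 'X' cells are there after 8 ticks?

4

X_XXXX_
XXX____
X___XXX
X_XXX__
XXX___X
X___XXX  (repeats tick 3; period 3)
tick 8: XXX___X
count of X: 4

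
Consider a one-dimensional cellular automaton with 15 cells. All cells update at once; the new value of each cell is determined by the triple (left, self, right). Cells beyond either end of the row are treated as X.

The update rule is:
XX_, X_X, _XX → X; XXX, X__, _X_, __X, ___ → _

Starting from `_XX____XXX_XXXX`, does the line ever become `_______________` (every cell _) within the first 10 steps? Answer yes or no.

step 1: XXX____X_XXX___
step 2: __X_____XX_X___
step 3: ________XXX____
step 4: ________X_X____
step 5: _________X_____
step 6: _______________
all cells are _ at step 6

yes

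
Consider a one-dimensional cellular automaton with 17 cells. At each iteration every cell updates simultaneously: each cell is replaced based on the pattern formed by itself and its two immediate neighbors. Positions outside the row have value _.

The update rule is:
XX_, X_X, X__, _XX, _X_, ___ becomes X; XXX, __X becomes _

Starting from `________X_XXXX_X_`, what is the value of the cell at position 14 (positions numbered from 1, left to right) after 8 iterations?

X

iteration 1: XXXXXXX_XXX__XXXX
iteration 2: X_____XXX_XX_X__X
iteration 3: XXXXX_X_XXXXXXX_X
iteration 4: X___XXXXX_____XXX
iteration 5: XXX_X___XXXXX_X_X
iteration 6: X_XXXXX_X___XXXXX
iteration 7: XXX___XXXXX_X___X
iteration 8: X_XXX_X___XXXXX_X
position 14 holds X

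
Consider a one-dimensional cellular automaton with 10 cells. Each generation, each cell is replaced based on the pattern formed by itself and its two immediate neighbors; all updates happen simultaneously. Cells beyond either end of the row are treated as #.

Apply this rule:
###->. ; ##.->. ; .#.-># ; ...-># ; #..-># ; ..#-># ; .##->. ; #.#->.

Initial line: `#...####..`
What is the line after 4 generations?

....####..

generation 1: .###....##
generation 2: ....####..
generation 3: ####....##
generation 4: ....####..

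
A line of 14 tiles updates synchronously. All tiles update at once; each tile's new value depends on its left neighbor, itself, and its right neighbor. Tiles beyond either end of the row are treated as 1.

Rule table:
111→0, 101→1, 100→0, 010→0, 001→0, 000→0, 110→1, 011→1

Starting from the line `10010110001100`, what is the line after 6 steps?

10000000001100

step 1: 10001110001100
step 2: 10001010001100
step 3: 10000100001100
step 4: 10000000001100
step 5: 10000000001100  (fixed point — unchanged through step 6)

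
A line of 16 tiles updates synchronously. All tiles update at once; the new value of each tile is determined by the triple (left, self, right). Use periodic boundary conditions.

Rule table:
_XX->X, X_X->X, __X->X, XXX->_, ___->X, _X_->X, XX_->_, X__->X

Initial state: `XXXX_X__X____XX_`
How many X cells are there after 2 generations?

X___XXXXXXXXXX_X
_XXXX_________XX
count of X: 6

6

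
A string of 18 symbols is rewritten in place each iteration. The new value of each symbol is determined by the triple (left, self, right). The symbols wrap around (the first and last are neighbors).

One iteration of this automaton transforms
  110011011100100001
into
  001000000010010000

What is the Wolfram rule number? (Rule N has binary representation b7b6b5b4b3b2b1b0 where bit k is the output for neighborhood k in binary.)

16

position 0: 111 → 0  (bit 7 = 0)
position 1: 110 → 0  (bit 6 = 0)
position 6: 101 → 0  (bit 5 = 0)
position 2: 100 → 1  (bit 4 = 1)
position 4: 011 → 0  (bit 3 = 0)
position 12: 010 → 0  (bit 2 = 0)
position 3: 001 → 0  (bit 1 = 0)
position 14: 000 → 0  (bit 0 = 0)
bits b7..b0 = 00010000 = 16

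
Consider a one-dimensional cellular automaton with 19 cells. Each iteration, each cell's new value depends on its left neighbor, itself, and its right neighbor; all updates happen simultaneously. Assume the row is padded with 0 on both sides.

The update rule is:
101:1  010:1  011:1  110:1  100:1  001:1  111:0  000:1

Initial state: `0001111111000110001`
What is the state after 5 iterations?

1111000001111111111
1001111111000000001
1111000001111111111  (repeats iteration 1; period 2)
iteration 5: 1111000001111111111

1111000001111111111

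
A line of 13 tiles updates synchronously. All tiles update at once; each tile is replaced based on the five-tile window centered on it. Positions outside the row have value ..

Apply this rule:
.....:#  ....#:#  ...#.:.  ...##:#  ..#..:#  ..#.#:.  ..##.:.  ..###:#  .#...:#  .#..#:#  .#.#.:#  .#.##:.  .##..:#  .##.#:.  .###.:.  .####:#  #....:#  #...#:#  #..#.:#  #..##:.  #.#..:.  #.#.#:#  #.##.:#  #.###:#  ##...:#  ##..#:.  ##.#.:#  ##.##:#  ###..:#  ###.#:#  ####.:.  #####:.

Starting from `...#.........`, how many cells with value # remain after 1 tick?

12

tick 1: ##.##########
count of #: 12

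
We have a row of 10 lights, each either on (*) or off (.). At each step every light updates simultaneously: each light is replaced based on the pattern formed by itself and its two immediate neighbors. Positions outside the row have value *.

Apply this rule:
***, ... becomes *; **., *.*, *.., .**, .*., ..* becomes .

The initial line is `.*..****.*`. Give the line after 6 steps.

.....**...
.***....*.
..*..**...
........*.
.******...
..****..*.

..****..*.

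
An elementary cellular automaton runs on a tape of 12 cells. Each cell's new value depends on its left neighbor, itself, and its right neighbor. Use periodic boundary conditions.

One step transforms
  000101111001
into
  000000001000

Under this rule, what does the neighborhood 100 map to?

At position 0 the neighborhood is 100; the next row has 0 there.

0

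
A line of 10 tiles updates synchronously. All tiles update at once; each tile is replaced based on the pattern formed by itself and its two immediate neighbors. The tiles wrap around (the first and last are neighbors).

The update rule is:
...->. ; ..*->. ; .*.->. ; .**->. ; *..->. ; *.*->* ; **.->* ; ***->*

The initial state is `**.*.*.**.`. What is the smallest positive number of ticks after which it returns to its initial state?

tick 1: .**.*.*.**
tick 2: *.**.*.*.*
tick 3: **.**.*.*.
tick 4: .**.**.*.*
tick 5: *.**.**.*.
tick 6: .*.**.**.*
tick 7: *.*.**.**.
tick 8: .*.*.**.**
tick 9: *.*.*.**.*
tick 10: **.*.*.**.

10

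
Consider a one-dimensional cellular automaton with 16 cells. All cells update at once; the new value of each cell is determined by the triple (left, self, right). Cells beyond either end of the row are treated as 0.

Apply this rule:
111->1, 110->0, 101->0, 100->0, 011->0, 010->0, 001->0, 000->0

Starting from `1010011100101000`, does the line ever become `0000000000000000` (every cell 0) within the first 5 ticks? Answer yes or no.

yes

tick 1: 0000001000000000
tick 2: 0000000000000000
all cells are 0 at tick 2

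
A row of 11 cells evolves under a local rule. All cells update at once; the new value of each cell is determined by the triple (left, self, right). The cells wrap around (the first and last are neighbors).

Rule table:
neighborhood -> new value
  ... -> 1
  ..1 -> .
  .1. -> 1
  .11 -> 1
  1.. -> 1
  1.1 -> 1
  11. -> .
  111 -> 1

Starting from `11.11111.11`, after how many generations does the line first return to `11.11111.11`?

1.11111.111
.11111.1111
11111.1111.
1111.1111.1
111.1111.11
11.1111.111
1.1111.1111
.1111.11111
1111.11111.
111.11111.1
11.11111.11

11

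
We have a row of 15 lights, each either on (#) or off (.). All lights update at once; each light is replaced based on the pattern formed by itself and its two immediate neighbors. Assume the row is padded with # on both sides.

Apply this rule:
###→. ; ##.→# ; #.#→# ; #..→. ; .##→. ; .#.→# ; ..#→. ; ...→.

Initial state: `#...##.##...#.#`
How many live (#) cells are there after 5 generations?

2

generation 1: #....##.#...##.
generation 2: #.....###....##
generation 3: #.......#......
generation 4: #.......#......  (fixed point — unchanged through generation 5)
count of #: 2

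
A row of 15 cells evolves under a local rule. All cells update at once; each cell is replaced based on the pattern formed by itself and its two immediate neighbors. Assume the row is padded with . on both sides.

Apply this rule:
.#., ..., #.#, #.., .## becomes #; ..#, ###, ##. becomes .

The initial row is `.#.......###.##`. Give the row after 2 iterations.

.#......###.#.#

.#######.#..##.
.#......###.#.#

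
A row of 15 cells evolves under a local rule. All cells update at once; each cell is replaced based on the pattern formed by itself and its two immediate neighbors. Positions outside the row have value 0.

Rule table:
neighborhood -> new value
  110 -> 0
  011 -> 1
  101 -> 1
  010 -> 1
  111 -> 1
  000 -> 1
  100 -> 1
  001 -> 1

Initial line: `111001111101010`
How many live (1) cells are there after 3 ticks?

tick 1: 110111111011111
tick 2: 101111110111110
tick 3: 111111101111101
count of 1: 13

13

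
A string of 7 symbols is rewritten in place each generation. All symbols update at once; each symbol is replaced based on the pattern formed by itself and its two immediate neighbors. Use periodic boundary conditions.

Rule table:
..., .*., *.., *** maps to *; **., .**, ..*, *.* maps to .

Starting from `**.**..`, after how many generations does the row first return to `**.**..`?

generation 1: .....*.
generation 2: ****.**
generation 3: ***...*
generation 4: **.**..

4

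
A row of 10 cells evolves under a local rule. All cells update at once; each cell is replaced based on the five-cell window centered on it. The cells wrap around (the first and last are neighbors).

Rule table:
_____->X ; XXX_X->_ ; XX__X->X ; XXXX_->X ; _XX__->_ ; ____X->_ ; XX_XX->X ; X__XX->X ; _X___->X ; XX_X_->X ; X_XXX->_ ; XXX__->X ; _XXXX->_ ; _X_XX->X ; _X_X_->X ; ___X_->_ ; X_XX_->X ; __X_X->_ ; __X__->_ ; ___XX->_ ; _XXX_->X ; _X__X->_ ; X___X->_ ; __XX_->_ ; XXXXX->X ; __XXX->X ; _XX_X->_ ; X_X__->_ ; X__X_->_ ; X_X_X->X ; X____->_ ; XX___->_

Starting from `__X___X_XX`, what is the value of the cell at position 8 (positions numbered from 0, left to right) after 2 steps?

_

X__X___XX_
____X____X
position 8 holds _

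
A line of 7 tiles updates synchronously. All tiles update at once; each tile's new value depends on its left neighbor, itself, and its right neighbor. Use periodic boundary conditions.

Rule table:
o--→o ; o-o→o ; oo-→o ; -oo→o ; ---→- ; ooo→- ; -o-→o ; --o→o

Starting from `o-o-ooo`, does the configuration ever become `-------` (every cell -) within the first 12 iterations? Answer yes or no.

yes

iteration 1: ooooo--
iteration 2: o---ooo
iteration 3: oo-oo--
iteration 4: ooooooo
iteration 5: -------
all cells are - at iteration 5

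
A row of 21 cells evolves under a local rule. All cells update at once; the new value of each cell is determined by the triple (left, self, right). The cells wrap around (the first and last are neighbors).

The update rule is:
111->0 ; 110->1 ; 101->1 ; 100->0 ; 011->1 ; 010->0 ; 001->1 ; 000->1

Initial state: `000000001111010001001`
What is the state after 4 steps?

step 1: 011111111001100110010
step 2: 110000001011101110100
step 3: 110111110110111011001
step 4: 011100011111101111011

011100011111101111011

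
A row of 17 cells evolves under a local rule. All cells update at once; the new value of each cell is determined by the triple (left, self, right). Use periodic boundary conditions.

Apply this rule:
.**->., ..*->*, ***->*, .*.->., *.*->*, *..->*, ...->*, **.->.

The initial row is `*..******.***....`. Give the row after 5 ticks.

.**.****.*.*.****
*..*.**.*.*.*.**.
.**.*..*.*.*.*..*
*..*.**.*.*.*.**.  (repeats tick 2; period 2)
tick 5: .**.*..*.*.*.*..*

.**.*..*.*.*.*..*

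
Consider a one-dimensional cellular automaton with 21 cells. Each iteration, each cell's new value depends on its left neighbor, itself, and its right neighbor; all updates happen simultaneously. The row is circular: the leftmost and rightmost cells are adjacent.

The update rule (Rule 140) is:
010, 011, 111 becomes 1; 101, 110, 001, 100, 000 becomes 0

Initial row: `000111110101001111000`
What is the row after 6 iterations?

000100000101001000000

iteration 1: 000111100101001110000
iteration 2: 000111000101001100000
iteration 3: 000110000101001000000
iteration 4: 000100000101001000000
iteration 5: 000100000101001000000  (fixed point — unchanged through iteration 6)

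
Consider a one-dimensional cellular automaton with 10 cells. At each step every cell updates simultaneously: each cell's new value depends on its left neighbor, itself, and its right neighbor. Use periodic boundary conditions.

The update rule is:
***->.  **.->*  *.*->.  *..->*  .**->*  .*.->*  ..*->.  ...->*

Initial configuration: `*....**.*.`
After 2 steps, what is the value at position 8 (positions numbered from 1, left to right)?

step 1: ****.**.*.
step 2: *..*.**.*.
position 8 holds .

.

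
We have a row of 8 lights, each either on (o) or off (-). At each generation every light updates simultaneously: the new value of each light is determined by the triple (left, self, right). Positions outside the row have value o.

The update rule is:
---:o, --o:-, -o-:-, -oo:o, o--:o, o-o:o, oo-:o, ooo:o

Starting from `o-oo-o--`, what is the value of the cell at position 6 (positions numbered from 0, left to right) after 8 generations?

generation 1: ooooo-o-
generation 2: oooooo-o
generation 3: oooooooo
generation 4: oooooooo  (fixed point — unchanged through generation 8)
position 6 holds o

o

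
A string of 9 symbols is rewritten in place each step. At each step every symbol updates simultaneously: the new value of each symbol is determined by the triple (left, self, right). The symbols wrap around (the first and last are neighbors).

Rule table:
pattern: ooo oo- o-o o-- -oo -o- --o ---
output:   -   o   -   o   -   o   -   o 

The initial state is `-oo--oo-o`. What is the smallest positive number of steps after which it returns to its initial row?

18

--oo--o-o
o--oo-o-o
oo--o-o--
-oo-o-oo-
--o-o--oo
o-o-oo--o
o-o--oo--
o-oo--oo-
o--oo--o-
oo--oo-o-
-oo--o-o-
--oo-o-oo
o--o-o--o
oo-o-oo--
-o-o--oo-
-o-oo--oo
-o--oo--o
-oo--oo-o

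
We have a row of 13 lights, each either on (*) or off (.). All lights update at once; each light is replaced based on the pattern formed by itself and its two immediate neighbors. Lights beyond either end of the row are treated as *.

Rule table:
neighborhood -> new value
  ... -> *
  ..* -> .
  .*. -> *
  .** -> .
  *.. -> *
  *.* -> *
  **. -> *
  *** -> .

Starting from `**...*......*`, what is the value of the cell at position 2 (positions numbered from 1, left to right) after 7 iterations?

*

.***.******..
*..**.....**.
**..*****..**
.**.....**...
*.*****..***.
**....**...**
.****..***...
position 2 holds *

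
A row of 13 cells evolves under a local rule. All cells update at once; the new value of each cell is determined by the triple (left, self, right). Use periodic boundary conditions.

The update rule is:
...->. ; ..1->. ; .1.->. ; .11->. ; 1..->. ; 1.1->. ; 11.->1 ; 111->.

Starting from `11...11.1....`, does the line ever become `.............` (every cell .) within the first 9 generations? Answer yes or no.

generation 1: .1....1......
generation 2: .............
all cells are . at generation 2

yes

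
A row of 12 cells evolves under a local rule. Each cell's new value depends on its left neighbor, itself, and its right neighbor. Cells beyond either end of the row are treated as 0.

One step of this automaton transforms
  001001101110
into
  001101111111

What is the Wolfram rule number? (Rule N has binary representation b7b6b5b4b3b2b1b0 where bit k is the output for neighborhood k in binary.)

252

position 9: 111 → 1  (bit 7 = 1)
position 6: 110 → 1  (bit 6 = 1)
position 7: 101 → 1  (bit 5 = 1)
position 3: 100 → 1  (bit 4 = 1)
position 5: 011 → 1  (bit 3 = 1)
position 2: 010 → 1  (bit 2 = 1)
position 1: 001 → 0  (bit 1 = 0)
position 0: 000 → 0  (bit 0 = 0)
bits b7..b0 = 11111100 = 252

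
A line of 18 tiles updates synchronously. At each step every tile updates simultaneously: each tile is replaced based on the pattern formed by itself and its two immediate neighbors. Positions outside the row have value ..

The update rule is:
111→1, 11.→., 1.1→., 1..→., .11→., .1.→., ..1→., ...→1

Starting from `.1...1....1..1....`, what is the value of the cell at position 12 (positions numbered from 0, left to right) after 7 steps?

...1...11......111
11...1....1111..1.
...1...11..11.....
11...1........1111
...1...111111..11.
11...1..1111......
...1.....11..11111
position 12 holds .

.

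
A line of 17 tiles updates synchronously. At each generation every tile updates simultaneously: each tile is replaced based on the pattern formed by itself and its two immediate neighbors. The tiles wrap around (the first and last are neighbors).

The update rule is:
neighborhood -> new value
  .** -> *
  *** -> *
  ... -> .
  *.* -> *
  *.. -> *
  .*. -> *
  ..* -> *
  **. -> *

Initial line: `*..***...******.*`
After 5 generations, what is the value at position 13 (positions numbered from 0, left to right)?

generation 1: *******.*********
generation 2: *****************
generation 3: *****************  (fixed point — unchanged through generation 5)
position 13 holds *

*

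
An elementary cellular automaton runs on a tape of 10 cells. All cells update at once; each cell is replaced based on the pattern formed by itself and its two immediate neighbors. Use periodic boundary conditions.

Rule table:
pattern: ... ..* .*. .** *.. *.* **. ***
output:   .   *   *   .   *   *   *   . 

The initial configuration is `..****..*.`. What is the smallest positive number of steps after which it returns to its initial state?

.*...*****
***.*....*
..****..*.

3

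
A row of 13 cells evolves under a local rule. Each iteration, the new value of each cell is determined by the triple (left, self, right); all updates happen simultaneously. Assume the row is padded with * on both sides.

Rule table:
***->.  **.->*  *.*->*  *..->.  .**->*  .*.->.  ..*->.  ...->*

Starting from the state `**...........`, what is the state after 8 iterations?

.**.*.**.**.*

.*.*********.
*.**.......**
****.*****.*.
...***...**.*
.*.*.*.*.****
*.*.*.*.**...
**.*.*.***.*.
.**.*.**.**.*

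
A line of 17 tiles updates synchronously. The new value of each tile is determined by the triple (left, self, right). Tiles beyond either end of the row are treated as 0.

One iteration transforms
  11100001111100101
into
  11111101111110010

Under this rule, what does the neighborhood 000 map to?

1

At position 4 the neighborhood is 000; the next row has 1 there.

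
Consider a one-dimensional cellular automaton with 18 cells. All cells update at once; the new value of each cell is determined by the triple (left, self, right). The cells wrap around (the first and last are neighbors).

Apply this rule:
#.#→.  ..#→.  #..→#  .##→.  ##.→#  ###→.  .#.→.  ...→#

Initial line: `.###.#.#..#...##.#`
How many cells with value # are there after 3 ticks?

tick 1: ...#....#..##..#..
tick 2: ##..###..#..##..##
tick 3: .##...##..#..##...
count of #: 7

7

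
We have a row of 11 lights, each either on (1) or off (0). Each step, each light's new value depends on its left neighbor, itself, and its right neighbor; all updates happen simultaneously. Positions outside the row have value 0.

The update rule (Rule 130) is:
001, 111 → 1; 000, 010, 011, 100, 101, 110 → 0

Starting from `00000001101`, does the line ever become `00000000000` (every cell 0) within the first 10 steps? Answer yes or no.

yes

step 1: 00000010000
step 2: 00000100000
step 3: 00001000000
step 4: 00010000000
step 5: 00100000000
step 6: 01000000000
step 7: 10000000000
step 8: 00000000000
all cells are 0 at step 8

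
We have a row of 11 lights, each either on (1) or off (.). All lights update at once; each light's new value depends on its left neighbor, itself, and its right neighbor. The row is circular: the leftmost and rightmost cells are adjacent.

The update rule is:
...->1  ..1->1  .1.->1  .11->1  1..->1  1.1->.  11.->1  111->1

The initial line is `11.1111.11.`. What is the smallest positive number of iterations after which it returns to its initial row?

1

iteration 1: 11.1111.11.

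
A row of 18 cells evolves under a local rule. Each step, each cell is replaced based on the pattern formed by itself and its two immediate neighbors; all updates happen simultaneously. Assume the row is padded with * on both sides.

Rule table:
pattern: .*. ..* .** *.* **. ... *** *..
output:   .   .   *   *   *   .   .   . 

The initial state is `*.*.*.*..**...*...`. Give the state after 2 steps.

.**.*....**.......

**.*.*...**.......
.**.*....**.......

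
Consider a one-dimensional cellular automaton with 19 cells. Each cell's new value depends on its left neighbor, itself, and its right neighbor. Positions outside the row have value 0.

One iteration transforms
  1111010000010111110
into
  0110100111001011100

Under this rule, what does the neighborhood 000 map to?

At position 7 the neighborhood is 000; the next row has 1 there.

1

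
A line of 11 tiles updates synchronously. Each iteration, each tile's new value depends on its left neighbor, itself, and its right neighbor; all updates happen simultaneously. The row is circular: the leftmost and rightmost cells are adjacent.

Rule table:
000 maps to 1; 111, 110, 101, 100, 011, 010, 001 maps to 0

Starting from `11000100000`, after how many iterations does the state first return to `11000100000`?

00010001110
11000100000

2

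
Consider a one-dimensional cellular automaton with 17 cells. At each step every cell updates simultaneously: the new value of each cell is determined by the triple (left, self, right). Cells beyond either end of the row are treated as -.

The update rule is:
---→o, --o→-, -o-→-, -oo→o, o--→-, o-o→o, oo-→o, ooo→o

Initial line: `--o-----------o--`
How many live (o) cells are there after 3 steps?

o---ooooooooo---o
--o-ooooooooo-o--
o--ooooooooooo--o
count of o: 13

13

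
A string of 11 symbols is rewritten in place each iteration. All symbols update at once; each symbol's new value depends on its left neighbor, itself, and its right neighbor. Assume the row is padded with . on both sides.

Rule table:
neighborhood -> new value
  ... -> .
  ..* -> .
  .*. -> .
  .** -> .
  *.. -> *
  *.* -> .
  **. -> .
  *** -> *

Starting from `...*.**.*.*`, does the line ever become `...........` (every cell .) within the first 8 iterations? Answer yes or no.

yes

iteration 1: ...........
all cells are . at iteration 1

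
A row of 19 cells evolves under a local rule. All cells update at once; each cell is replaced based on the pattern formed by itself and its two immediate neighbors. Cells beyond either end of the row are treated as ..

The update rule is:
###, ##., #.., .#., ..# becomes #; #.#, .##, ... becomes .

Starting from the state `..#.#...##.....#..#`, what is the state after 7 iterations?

.##.##.#.##...#####
#.#..#.#..##.#.####
#.####.###.#.#..###
#..###..##.#.###.##
###.####.#.#..##..#
.##..###.#.###.####
#.###.##.#..##..###

#.###.##.#..##..###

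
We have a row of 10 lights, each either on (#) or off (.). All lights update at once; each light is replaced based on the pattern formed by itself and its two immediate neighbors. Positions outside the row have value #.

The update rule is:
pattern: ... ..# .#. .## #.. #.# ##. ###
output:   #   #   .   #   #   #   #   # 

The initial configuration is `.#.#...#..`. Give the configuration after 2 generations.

##.#######

#.#.###.##
##.#######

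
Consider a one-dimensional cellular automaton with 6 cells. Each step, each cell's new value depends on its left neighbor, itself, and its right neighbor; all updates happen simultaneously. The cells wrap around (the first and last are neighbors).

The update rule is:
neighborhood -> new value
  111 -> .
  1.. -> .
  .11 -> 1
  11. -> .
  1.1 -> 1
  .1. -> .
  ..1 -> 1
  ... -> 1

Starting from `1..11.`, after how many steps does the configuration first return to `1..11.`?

6

..11.1
.11.1.
11.1..
1.1..1
.1..11
1..11.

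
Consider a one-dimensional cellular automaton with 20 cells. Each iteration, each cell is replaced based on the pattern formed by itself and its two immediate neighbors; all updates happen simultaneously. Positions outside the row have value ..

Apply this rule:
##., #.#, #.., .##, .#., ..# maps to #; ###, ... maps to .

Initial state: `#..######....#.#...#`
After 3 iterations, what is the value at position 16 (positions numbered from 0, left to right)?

#

iteration 1: ####....##..#####.##
iteration 2: #..##..######...####
iteration 3: ########....##.##..#
position 16 holds #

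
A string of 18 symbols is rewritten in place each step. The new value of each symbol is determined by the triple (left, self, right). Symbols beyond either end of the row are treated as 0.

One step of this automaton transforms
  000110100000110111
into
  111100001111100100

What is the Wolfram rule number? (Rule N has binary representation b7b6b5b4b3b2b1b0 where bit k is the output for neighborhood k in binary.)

position 16: 111 → 0  (bit 7 = 0)
position 4: 110 → 0  (bit 6 = 0)
position 5: 101 → 0  (bit 5 = 0)
position 7: 100 → 0  (bit 4 = 0)
position 3: 011 → 1  (bit 3 = 1)
position 6: 010 → 0  (bit 2 = 0)
position 2: 001 → 1  (bit 1 = 1)
position 0: 000 → 1  (bit 0 = 1)
bits b7..b0 = 00001011 = 11

11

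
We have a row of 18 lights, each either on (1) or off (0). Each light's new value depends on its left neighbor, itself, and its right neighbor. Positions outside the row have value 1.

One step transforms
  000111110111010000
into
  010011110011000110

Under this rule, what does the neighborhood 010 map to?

At position 13 the neighborhood is 010; the next row has 0 there.

0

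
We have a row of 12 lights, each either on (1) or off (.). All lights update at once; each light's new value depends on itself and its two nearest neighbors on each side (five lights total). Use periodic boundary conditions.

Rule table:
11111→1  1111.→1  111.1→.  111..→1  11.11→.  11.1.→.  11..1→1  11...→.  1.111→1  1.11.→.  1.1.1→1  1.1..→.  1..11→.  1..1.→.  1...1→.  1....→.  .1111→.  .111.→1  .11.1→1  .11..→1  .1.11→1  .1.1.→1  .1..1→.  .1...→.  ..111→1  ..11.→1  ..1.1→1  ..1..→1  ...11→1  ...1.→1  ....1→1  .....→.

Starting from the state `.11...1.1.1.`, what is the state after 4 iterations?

11...1.111..

.11..11111..
1111.1.111..
1.1..111111.
11...1.111..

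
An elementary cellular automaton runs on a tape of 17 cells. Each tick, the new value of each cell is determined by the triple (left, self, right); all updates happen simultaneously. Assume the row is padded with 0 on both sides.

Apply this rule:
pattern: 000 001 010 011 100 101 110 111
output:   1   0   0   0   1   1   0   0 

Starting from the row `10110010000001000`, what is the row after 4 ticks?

01001000000100000

01001001111100111
00100100000010000
10010011111001111
01001000000100000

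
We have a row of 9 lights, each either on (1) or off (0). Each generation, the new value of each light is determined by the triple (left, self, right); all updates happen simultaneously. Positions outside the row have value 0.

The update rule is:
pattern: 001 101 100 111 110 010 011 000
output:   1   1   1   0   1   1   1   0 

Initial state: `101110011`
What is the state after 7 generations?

111011111
101110001
111011011
101111111
111000001
101100011
111110111

111110111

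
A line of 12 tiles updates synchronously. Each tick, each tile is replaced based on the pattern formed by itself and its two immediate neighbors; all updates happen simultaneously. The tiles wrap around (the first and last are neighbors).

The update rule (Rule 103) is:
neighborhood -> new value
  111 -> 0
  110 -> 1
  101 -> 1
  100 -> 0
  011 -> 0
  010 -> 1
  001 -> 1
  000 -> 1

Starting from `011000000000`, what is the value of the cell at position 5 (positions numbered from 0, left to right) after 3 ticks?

1

101011111111
111100000000
000101111111
position 5 holds 1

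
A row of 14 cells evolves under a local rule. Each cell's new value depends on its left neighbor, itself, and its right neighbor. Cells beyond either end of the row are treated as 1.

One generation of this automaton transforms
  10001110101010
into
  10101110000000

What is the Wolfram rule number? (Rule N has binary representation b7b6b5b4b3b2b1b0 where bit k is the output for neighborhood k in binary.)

201

position 5: 111 → 1  (bit 7 = 1)
position 0: 110 → 1  (bit 6 = 1)
position 7: 101 → 0  (bit 5 = 0)
position 1: 100 → 0  (bit 4 = 0)
position 4: 011 → 1  (bit 3 = 1)
position 8: 010 → 0  (bit 2 = 0)
position 3: 001 → 0  (bit 1 = 0)
position 2: 000 → 1  (bit 0 = 1)
bits b7..b0 = 11001001 = 201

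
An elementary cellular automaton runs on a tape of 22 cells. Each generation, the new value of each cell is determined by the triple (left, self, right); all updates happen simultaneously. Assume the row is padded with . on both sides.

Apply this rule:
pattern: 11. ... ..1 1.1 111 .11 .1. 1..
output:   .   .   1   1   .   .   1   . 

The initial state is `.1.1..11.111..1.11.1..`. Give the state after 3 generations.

1111.1..1....111..11..
....11.11...1....1....
...1..1....11...11....

...1..1....11...11....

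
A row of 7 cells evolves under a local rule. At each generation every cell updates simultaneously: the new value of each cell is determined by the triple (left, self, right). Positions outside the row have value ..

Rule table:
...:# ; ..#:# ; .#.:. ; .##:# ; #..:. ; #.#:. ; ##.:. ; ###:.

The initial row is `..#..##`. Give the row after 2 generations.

##..##.
#..##..

#..##..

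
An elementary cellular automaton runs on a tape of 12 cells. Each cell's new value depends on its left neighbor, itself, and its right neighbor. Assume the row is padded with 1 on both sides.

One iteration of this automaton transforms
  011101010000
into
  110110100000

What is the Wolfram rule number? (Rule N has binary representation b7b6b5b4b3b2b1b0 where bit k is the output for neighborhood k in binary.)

position 2: 111 → 0  (bit 7 = 0)
position 3: 110 → 1  (bit 6 = 1)
position 0: 101 → 1  (bit 5 = 1)
position 8: 100 → 0  (bit 4 = 0)
position 1: 011 → 1  (bit 3 = 1)
position 5: 010 → 0  (bit 2 = 0)
position 11: 001 → 0  (bit 1 = 0)
position 9: 000 → 0  (bit 0 = 0)
bits b7..b0 = 01101000 = 104

104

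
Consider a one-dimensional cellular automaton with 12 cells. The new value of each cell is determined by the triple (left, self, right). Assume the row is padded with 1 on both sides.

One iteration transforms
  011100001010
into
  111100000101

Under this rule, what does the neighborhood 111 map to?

At position 2 the neighborhood is 111; the next row has 1 there.

1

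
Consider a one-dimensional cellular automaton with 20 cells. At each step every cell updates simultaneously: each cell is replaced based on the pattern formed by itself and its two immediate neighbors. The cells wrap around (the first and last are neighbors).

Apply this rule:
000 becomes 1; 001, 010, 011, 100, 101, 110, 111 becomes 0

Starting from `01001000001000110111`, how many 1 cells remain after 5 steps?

4

00000011100010000000
11111000001000111111
00000011100010000000  (repeats step 1; period 2)
step 5: 00000011100010000000
count of 1: 4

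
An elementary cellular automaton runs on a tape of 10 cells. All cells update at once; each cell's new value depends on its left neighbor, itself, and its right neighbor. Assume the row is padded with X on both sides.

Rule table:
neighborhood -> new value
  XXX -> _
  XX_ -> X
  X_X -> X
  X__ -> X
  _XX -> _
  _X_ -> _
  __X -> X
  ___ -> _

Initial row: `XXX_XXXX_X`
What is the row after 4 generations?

X_XX_XX_XX

__XX___XX_
XX_XX_X_XX
_XX_XX_X__
X_XX_XX_XX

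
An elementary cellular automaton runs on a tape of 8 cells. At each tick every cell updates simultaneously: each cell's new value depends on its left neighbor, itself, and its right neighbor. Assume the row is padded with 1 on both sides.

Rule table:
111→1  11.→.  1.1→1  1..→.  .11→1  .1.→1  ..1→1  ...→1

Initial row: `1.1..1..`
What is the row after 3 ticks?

tick 1: .11.11.1
tick 2: 11.11.11
tick 3: 1.11.111

1.11.111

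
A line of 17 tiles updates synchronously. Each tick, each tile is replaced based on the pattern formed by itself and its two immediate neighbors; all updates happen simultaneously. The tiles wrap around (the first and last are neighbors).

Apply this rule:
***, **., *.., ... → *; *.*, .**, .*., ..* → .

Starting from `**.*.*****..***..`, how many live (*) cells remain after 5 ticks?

11

.*....*****..***.
..***..*****..***
*..***..*****..**
**..***..*****..*
***..***..*****..
count of *: 11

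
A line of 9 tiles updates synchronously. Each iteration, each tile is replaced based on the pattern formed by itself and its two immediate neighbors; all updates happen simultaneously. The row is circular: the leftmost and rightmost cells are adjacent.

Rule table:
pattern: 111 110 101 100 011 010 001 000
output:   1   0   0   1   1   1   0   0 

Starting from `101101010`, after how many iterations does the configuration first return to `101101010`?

101001010
101101010

2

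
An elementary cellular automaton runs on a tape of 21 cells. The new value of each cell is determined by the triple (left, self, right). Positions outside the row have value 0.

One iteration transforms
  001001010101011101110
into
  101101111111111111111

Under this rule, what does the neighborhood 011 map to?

1

At position 13 the neighborhood is 011; the next row has 1 there.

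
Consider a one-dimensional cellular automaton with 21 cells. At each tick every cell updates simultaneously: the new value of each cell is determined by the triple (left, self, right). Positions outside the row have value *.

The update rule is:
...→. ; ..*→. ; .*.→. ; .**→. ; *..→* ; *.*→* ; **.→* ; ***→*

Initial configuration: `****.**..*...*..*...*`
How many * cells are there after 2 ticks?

11

*****.**..*...*..*...
******.**..*...*..*..
count of *: 11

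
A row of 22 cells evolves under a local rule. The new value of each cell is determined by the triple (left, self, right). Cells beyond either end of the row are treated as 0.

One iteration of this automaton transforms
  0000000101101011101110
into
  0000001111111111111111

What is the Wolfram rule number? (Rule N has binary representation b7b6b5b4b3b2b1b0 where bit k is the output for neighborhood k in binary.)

254

position 15: 111 → 1  (bit 7 = 1)
position 10: 110 → 1  (bit 6 = 1)
position 8: 101 → 1  (bit 5 = 1)
position 21: 100 → 1  (bit 4 = 1)
position 9: 011 → 1  (bit 3 = 1)
position 7: 010 → 1  (bit 2 = 1)
position 6: 001 → 1  (bit 1 = 1)
position 0: 000 → 0  (bit 0 = 0)
bits b7..b0 = 11111110 = 254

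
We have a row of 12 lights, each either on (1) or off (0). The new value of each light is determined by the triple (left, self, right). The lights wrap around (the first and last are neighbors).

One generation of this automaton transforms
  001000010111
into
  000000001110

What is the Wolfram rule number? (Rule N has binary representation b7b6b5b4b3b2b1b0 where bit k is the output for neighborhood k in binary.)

168

position 10: 111 → 1  (bit 7 = 1)
position 11: 110 → 0  (bit 6 = 0)
position 8: 101 → 1  (bit 5 = 1)
position 0: 100 → 0  (bit 4 = 0)
position 9: 011 → 1  (bit 3 = 1)
position 2: 010 → 0  (bit 2 = 0)
position 1: 001 → 0  (bit 1 = 0)
position 4: 000 → 0  (bit 0 = 0)
bits b7..b0 = 10101000 = 168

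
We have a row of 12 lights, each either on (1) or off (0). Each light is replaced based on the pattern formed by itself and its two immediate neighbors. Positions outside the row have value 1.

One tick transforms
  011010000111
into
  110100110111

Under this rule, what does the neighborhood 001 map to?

At position 8 the neighborhood is 001; the next row has 0 there.

0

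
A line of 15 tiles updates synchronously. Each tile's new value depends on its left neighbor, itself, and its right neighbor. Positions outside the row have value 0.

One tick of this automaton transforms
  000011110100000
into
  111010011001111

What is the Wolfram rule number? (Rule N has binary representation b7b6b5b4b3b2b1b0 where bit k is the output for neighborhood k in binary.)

position 5: 111 → 0  (bit 7 = 0)
position 7: 110 → 1  (bit 6 = 1)
position 8: 101 → 1  (bit 5 = 1)
position 10: 100 → 0  (bit 4 = 0)
position 4: 011 → 1  (bit 3 = 1)
position 9: 010 → 0  (bit 2 = 0)
position 3: 001 → 0  (bit 1 = 0)
position 0: 000 → 1  (bit 0 = 1)
bits b7..b0 = 01101001 = 105

105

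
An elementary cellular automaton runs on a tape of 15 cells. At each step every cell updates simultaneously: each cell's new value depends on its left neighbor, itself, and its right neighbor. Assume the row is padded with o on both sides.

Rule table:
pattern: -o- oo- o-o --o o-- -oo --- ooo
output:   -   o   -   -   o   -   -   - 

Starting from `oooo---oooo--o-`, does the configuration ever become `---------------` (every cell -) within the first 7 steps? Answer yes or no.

no

step 1: ---oo-----oo---
step 2: o---oo-----oo--
step 3: oo---oo-----oo-
step 4: -oo---oo-----o-
step 5: --oo---oo------
step 6: o--oo---oo-----
step 7: oo--oo---oo----
step 7 is oo--oo---oo----, still not uniform -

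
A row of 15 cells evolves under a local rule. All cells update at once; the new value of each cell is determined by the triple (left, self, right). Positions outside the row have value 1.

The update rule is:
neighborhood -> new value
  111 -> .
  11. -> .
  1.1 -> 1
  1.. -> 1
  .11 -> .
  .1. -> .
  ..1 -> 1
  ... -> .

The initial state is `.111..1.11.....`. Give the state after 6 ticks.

.1.1..1.11.1.1.

1...11.1..1...1
.1.1..1.11.1.1.
1.1.11.1..1.1.1
.1.1..1.11.1.1.  (repeats tick 2; period 2)
tick 6: .1.1..1.11.1.1.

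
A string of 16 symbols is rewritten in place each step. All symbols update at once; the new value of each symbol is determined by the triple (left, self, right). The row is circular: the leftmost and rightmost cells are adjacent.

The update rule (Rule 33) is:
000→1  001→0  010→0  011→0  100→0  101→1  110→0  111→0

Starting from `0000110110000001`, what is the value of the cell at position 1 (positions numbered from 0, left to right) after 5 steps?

1

0110001000111100
0000100010000001
0110001000111100  (repeats step 1; period 2)
step 5: 0110001000111100
position 1 holds 1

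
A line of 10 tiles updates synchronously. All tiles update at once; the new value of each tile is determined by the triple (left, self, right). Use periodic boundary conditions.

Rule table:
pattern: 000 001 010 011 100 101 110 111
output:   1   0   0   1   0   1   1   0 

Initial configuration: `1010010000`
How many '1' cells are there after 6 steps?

step 1: 0100000110
step 2: 0001110110
step 3: 1101011110
step 4: 1110110011
step 5: 0011110010
step 6: 1010010000
count of 1: 3

3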